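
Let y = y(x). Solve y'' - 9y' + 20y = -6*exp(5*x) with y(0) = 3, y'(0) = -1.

Characteristic equation r² - 9r + 20 = 0 factors as (r - 5)(r - 4) = 0, so r = 5, 4.
Hence y_h = C1*exp(5*x) + C2*exp(4*x).
Since exp(5*x) solves the homogeneous equation (r = 5 is a root of multiplicity 1), multiply the trial by x. Try y_p = A*x*exp(5*x). Substituting into the equation and dividing by exp(5*x) gives A = -6, so y_p = -6*x*exp(5*x).
General solution: y = C1*exp(5*x) + C2*exp(4*x) - 6*x*exp(5*x).
Apply the initial conditions: y(0) = C1 + C2 = 3 and y'(0) = -6 + 4*C2 + 5*C1 = -1. Solving gives C1 = -7, C2 = 10.

y = -7*exp(5*x) + 10*exp(4*x) - 6*x*exp(5*x)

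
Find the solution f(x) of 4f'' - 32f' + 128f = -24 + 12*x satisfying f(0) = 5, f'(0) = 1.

f = -21/128 + 3*x/32 - 79*exp(4*x)*sin(4*x)/16 + 661*cos(4*x)*exp(4*x)/128

Divide through by 4: f'' - 8f' + 32f = -6 + 3*x.
Characteristic equation r² - 8r + 32 = 0 has discriminant (-8)² - 4·(32) = -64 < 0, so r = 4 ± 4i.
Hence f_h = C1*cos(4*x)*exp(4*x) + C2*exp(4*x)*sin(4*x).
For the particular solution try f_p = A0 + A1*x. Substituting and matching coefficients of each power of x gives A0 = -21/128, A1 = 3/32, so f_p = -21/128 + 3*x/32.
General solution: f = -21/128 + 3*x/32 + C1*cos(4*x)*exp(4*x) + C2*exp(4*x)*sin(4*x).
Apply the initial conditions: f(0) = -21/128 + C1 = 5 and f'(0) = 3/32 + 4*C1 + 4*C2 = 1. Solving gives C1 = 661/128, C2 = -79/16.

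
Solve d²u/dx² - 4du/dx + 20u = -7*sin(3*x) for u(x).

u = -84*cos(3*x)/265 - 77*sin(3*x)/265 + C1*cos(4*x)*exp(2*x) + C2*exp(2*x)*sin(4*x)

Characteristic equation r² - 4r + 20 = 0 has discriminant (-4)² - 4·(20) = -64 < 0, so r = 2 ± 4i.
Hence u_h = C1*cos(4*x)*exp(2*x) + C2*exp(2*x)*sin(4*x).
Try u_p = A*cos(3*x) + B*sin(3*x). Substituting and equating the coefficients of cos(3x) and sin(3x) gives A = -84/265, B = -77/265, so u_p = -84*cos(3*x)/265 - 77*sin(3*x)/265.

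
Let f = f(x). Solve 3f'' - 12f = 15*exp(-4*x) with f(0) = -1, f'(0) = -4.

f = -31*exp(2*x)/24 - exp(-2*x)/8 + 5*exp(-4*x)/12

Divide through by 3: f'' - 4f = 5*exp(-4*x).
Characteristic equation r² - 4 = 0 factors as (r - 2)(r + 2) = 0, so r = 2, -2.
Hence f_h = C1*exp(2*x) + C2*exp(-2*x).
Try f_p = A*exp(-4*x). Substituting into the equation and dividing by exp(-4*x) gives A = 5/12, so f_p = 5*exp(-4*x)/12.
General solution: f = 5*exp(-4*x)/12 + C1*exp(2*x) + C2*exp(-2*x).
Apply the initial conditions: f(0) = 5/12 + C1 + C2 = -1 and f'(0) = -5/3 - 2*C2 + 2*C1 = -4. Solving gives C1 = -31/24, C2 = -1/8.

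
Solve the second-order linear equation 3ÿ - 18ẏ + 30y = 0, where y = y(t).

Divide through by 3: y'' - 6y' + 10y = 0.
Characteristic equation r² - 6r + 10 = 0 has discriminant (-6)² - 4·(10) = -4 < 0, so r = 3 ± i.
Hence y_h = C1*cos(t)*exp(3*t) + C2*exp(3*t)*sin(t).

y = C1*cos(t)*exp(3*t) + C2*exp(3*t)*sin(t)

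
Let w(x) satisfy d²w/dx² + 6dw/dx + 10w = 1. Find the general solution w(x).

Characteristic equation r² + 6r + 10 = 0 has discriminant (6)² - 4·(10) = -4 < 0, so r = -3 ± i.
Hence w_h = C1*cos(x)*exp(-3*x) + C2*exp(-3*x)*sin(x).
For the particular solution try w_p = A0. Substituting and matching coefficients of each power of x gives A0 = 1/10, so w_p = 1/10.

w = 1/10 + C1*cos(x)*exp(-3*x) + C2*exp(-3*x)*sin(x)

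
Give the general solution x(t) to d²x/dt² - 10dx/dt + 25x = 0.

Characteristic equation r² - 10r + 25 = 0 has discriminant (-10)² - 4·(25) = 0, so r = 5 is a repeated root.
Hence x_h = (C1 + C2*t)*exp(5*t).

x = C1*exp(5*t) + C2*t*exp(5*t)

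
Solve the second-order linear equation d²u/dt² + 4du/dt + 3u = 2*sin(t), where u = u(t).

Characteristic equation r² + 4r + 3 = 0 factors as (r + 3)(r + 1) = 0, so r = -3, -1.
Hence u_h = C1*exp(-3*t) + C2*exp(-t).
Try u_p = A*cos(t) + B*sin(t). Substituting and equating the coefficients of cos(t) and sin(t) gives A = -2/5, B = 1/5, so u_p = -2*cos(t)/5 + sin(t)/5.

u = -2*cos(t)/5 + sin(t)/5 + C1*exp(-3*t) + C2*exp(-t)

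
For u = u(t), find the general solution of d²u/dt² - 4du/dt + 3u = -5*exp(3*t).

Characteristic equation r² - 4r + 3 = 0 factors as (r - 1)(r - 3) = 0, so r = 1, 3.
Hence u_h = C1*exp(t) + C2*exp(3*t).
Since exp(3*t) solves the homogeneous equation (r = 3 is a root of multiplicity 1), multiply the trial by t. Try u_p = A*t*exp(3*t). Substituting into the equation and dividing by exp(3*t) gives A = -5/2, so u_p = -5*t*exp(3*t)/2.

u = C1*exp(t) + C2*exp(3*t) - 5*t*exp(3*t)/2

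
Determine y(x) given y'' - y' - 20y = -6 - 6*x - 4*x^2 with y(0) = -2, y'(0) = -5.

y = 153/500 - 1813*exp(5*x)/1125 - 25*exp(-4*x)/36 + x**2/5 + 7*x/25

Characteristic equation r² - r - 20 = 0 factors as (r - 5)(r + 4) = 0, so r = 5, -4.
Hence y_h = C1*exp(5*x) + C2*exp(-4*x).
For the particular solution try y_p = A0 + A1*x + A2*x^2. Substituting and matching coefficients of each power of x gives A0 = 153/500, A1 = 7/25, A2 = 1/5, so y_p = 153/500 + x^2/5 + 7*x/25.
General solution: y = 153/500 + x^2/5 + 7*x/25 + C1*exp(5*x) + C2*exp(-4*x).
Apply the initial conditions: y(0) = 153/500 + C1 + C2 = -2 and y'(0) = 7/25 - 4*C2 + 5*C1 = -5. Solving gives C1 = -1813/1125, C2 = -25/36.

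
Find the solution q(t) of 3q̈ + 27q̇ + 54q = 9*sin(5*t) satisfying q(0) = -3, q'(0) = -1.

Divide through by 3: q'' + 9q' + 18q = 3*sin(5*t).
Characteristic equation r² + 9r + 18 = 0 factors as (r + 3)(r + 6) = 0, so r = -3, -6.
Hence q_h = C1*exp(-3*t) + C2*exp(-6*t).
Try q_p = A*cos(5*t) + B*sin(5*t). Substituting and equating the coefficients of cos(5t) and sin(5t) gives A = -135/2074, B = -21/2074, so q_p = -135*cos(5*t)/2074 - 21*sin(5*t)/2074.
General solution: q = -135*cos(5*t)/2074 - 21*sin(5*t)/2074 + C1*exp(-3*t) + C2*exp(-6*t).
Apply the initial conditions: q(0) = -135/2074 + C1 + C2 = -3 and q'(0) = -105/2074 - 6*C2 - 3*C1 = -1. Solving gives C1 = -631/102, C2 = 595/183.

q = -631*exp(-3*t)/102 - 135*cos(5*t)/2074 - 21*sin(5*t)/2074 + 595*exp(-6*t)/183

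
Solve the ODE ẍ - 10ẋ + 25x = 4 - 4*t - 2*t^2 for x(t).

Characteristic equation r² - 10r + 25 = 0 has discriminant (-10)² - 4·(25) = 0, so r = 5 is a repeated root.
Hence x_h = (C1 + C2*t)*exp(5*t).
For the particular solution try x_p = A0 + A1*t + A2*t^2. Substituting and matching coefficients of each power of t gives A0 = 48/625, A1 = -28/125, A2 = -2/25, so x_p = 48/625 - 28*t/125 - 2*t^2/25.

x = 48/625 - 28*t/125 - 2*t**2/25 + C1*exp(5*t) + C2*t*exp(5*t)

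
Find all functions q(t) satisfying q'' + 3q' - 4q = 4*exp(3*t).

Characteristic equation r² + 3r - 4 = 0 factors as (r - 1)(r + 4) = 0, so r = 1, -4.
Hence q_h = C1*exp(t) + C2*exp(-4*t).
Try q_p = A*exp(3*t). Substituting into the equation and dividing by exp(3*t) gives A = 2/7, so q_p = 2*exp(3*t)/7.

q = 2*exp(3*t)/7 + C1*exp(t) + C2*exp(-4*t)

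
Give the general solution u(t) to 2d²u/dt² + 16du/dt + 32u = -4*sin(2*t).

u = -3*sin(2*t)/50 + 2*cos(2*t)/25 + C1*exp(-4*t) + C2*t*exp(-4*t)

Divide through by 2: u'' + 8u' + 16u = -2*sin(2*t).
Characteristic equation r² + 8r + 16 = 0 has discriminant (8)² - 4·(16) = 0, so r = -4 is a repeated root.
Hence u_h = (C1 + C2*t)*exp(-4*t).
Try u_p = A*cos(2*t) + B*sin(2*t). Substituting and equating the coefficients of cos(2t) and sin(2t) gives A = 2/25, B = -3/50, so u_p = -3*sin(2*t)/50 + 2*cos(2*t)/25.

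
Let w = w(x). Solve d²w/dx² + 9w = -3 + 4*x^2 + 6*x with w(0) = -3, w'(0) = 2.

Characteristic equation r² + 9 = 0 has discriminant (0)² - 4·(9) = -36 < 0, so r = ± 3i.
Hence w_h = C1*cos(3*x) + C2*sin(3*x).
For the particular solution try w_p = A0 + A1*x + A2*x^2. Substituting and matching coefficients of each power of x gives A0 = -35/81, A1 = 2/3, A2 = 4/9, so w_p = -35/81 + 2*x/3 + 4*x^2/9.
General solution: w = -35/81 + 2*x/3 + 4*x^2/9 + C1*cos(3*x) + C2*sin(3*x).
Apply the initial conditions: w(0) = -35/81 + C1 = -3 and w'(0) = 2/3 + 3*C2 = 2. Solving gives C1 = -208/81, C2 = 4/9.

w = -35/81 - 208*cos(3*x)/81 + 2*x/3 + 4*x**2/9 + 4*sin(3*x)/9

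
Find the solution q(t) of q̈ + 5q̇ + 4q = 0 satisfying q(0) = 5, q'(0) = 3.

Characteristic equation r² + 5r + 4 = 0 factors as (r + 4)(r + 1) = 0, so r = -4, -1.
Hence q_h = C1*exp(-4*t) + C2*exp(-t).
Apply the initial conditions: q(0) = C1 + C2 = 5 and q'(0) = -C2 - 4*C1 = 3. Solving gives C1 = -8/3, C2 = 23/3.

q = -8*exp(-4*t)/3 + 23*exp(-t)/3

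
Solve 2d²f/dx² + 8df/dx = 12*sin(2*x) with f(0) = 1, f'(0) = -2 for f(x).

Divide through by 2: f'' + 4f' = 6*sin(2*x).
Characteristic equation r² + 4r = 0 factors as (r + 4)r = 0, so r = -4, 0.
Hence f_h = C1*exp(-4*x) + C2.
Try f_p = A*cos(2*x) + B*sin(2*x). Substituting and equating the coefficients of cos(2x) and sin(2x) gives A = -3/5, B = -3/10, so f_p = -3*cos(2*x)/5 - 3*sin(2*x)/10.
General solution: f = C2 - 3*cos(2*x)/5 - 3*sin(2*x)/10 + C1*exp(-4*x).
Apply the initial conditions: f(0) = -3/5 + C1 + C2 = 1 and f'(0) = -3/5 - 4*C1 = -2. Solving gives C1 = 7/20, C2 = 5/4.

f = 5/4 - 3*cos(2*x)/5 - 3*sin(2*x)/10 + 7*exp(-4*x)/20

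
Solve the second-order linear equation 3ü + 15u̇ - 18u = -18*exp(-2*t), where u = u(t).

u = exp(-2*t)/2 + C1*exp(t) + C2*exp(-6*t)

Divide through by 3: u'' + 5u' - 6u = -6*exp(-2*t).
Characteristic equation r² + 5r - 6 = 0 factors as (r - 1)(r + 6) = 0, so r = 1, -6.
Hence u_h = C1*exp(t) + C2*exp(-6*t).
Try u_p = A*exp(-2*t). Substituting into the equation and dividing by exp(-2*t) gives A = 1/2, so u_p = exp(-2*t)/2.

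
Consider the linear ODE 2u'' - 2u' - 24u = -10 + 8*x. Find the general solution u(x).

Divide through by 2: u'' - u' - 12u = -5 + 4*x.
Characteristic equation r² - r - 12 = 0 factors as (r - 4)(r + 3) = 0, so r = 4, -3.
Hence u_h = C1*exp(4*x) + C2*exp(-3*x).
For the particular solution try u_p = A0 + A1*x. Substituting and matching coefficients of each power of x gives A0 = 4/9, A1 = -1/3, so u_p = 4/9 - x/3.

u = 4/9 - x/3 + C1*exp(4*x) + C2*exp(-3*x)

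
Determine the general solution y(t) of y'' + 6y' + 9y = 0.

Characteristic equation r² + 6r + 9 = 0 has discriminant (6)² - 4·(9) = 0, so r = -3 is a repeated root.
Hence y_h = (C1 + C2*t)*exp(-3*t).

y = C1*exp(-3*t) + C2*t*exp(-3*t)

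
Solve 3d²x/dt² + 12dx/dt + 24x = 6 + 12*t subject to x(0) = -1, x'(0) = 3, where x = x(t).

Divide through by 3: x'' + 4x' + 8x = 2 + 4*t.
Characteristic equation r² + 4r + 8 = 0 has discriminant (4)² - 4·(8) = -16 < 0, so r = -2 ± 2i.
Hence x_h = C1*cos(2*t)*exp(-2*t) + C2*exp(-2*t)*sin(2*t).
For the particular solution try x_p = A0 + A1*t. Substituting and matching coefficients of each power of t gives A0 = 0, A1 = 1/2, so x_p = t/2.
General solution: x = t/2 + C1*cos(2*t)*exp(-2*t) + C2*exp(-2*t)*sin(2*t).
Apply the initial conditions: x(0) = C1 = -1 and x'(0) = 1/2 - 2*C1 + 2*C2 = 3. Solving gives C1 = -1, C2 = 1/4.

x = t/2 - cos(2*t)*exp(-2*t) + exp(-2*t)*sin(2*t)/4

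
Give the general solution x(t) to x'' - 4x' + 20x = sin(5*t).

x = -sin(5*t)/85 + 4*cos(5*t)/85 + C1*cos(4*t)*exp(2*t) + C2*exp(2*t)*sin(4*t)

Characteristic equation r² - 4r + 20 = 0 has discriminant (-4)² - 4·(20) = -64 < 0, so r = 2 ± 4i.
Hence x_h = C1*cos(4*t)*exp(2*t) + C2*exp(2*t)*sin(4*t).
Try x_p = A*cos(5*t) + B*sin(5*t). Substituting and equating the coefficients of cos(5t) and sin(5t) gives A = 4/85, B = -1/85, so x_p = -sin(5*t)/85 + 4*cos(5*t)/85.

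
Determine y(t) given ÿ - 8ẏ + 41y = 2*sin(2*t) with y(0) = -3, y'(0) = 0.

y = 32*cos(2*t)/1625 + 74*sin(2*t)/1625 - 4907*cos(5*t)*exp(4*t)/1625 + 3896*exp(4*t)*sin(5*t)/1625

Characteristic equation r² - 8r + 41 = 0 has discriminant (-8)² - 4·(41) = -100 < 0, so r = 4 ± 5i.
Hence y_h = C1*cos(5*t)*exp(4*t) + C2*exp(4*t)*sin(5*t).
Try y_p = A*cos(2*t) + B*sin(2*t). Substituting and equating the coefficients of cos(2t) and sin(2t) gives A = 32/1625, B = 74/1625, so y_p = 32*cos(2*t)/1625 + 74*sin(2*t)/1625.
General solution: y = 32*cos(2*t)/1625 + 74*sin(2*t)/1625 + C1*cos(5*t)*exp(4*t) + C2*exp(4*t)*sin(5*t).
Apply the initial conditions: y(0) = 32/1625 + C1 = -3 and y'(0) = 148/1625 + 4*C1 + 5*C2 = 0. Solving gives C1 = -4907/1625, C2 = 3896/1625.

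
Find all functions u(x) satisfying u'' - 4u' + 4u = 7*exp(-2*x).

Characteristic equation r² - 4r + 4 = 0 has discriminant (-4)² - 4·(4) = 0, so r = 2 is a repeated root.
Hence u_h = (C1 + C2*x)*exp(2*x).
Try u_p = A*exp(-2*x). Substituting into the equation and dividing by exp(-2*x) gives A = 7/16, so u_p = 7*exp(-2*x)/16.

u = 7*exp(-2*x)/16 + C1*exp(2*x) + C2*x*exp(2*x)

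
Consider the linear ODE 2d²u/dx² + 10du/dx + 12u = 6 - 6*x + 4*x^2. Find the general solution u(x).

u = 137/108 - 19*x/18 + x**2/3 + C1*exp(-2*x) + C2*exp(-3*x)

Divide through by 2: u'' + 5u' + 6u = 3 - 3*x + 2*x^2.
Characteristic equation r² + 5r + 6 = 0 factors as (r + 2)(r + 3) = 0, so r = -2, -3.
Hence u_h = C1*exp(-2*x) + C2*exp(-3*x).
For the particular solution try u_p = A0 + A1*x + A2*x^2. Substituting and matching coefficients of each power of x gives A0 = 137/108, A1 = -19/18, A2 = 1/3, so u_p = 137/108 - 19*x/18 + x^2/3.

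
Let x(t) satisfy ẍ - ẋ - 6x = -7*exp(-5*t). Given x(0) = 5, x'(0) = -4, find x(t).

x = -7*exp(-5*t)/24 + 41*exp(3*t)/40 + 64*exp(-2*t)/15

Characteristic equation r² - r - 6 = 0 factors as (r - 3)(r + 2) = 0, so r = 3, -2.
Hence x_h = C1*exp(3*t) + C2*exp(-2*t).
Try x_p = A*exp(-5*t). Substituting into the equation and dividing by exp(-5*t) gives A = -7/24, so x_p = -7*exp(-5*t)/24.
General solution: x = -7*exp(-5*t)/24 + C1*exp(3*t) + C2*exp(-2*t).
Apply the initial conditions: x(0) = -7/24 + C1 + C2 = 5 and x'(0) = 35/24 - 2*C2 + 3*C1 = -4. Solving gives C1 = 41/40, C2 = 64/15.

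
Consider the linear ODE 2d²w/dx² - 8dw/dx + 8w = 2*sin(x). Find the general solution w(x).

Divide through by 2: w'' - 4w' + 4w = sin(x).
Characteristic equation r² - 4r + 4 = 0 has discriminant (-4)² - 4·(4) = 0, so r = 2 is a repeated root.
Hence w_h = (C1 + C2*x)*exp(2*x).
Try w_p = A*cos(x) + B*sin(x). Substituting and equating the coefficients of cos(x) and sin(x) gives A = 4/25, B = 3/25, so w_p = 3*sin(x)/25 + 4*cos(x)/25.

w = 3*sin(x)/25 + 4*cos(x)/25 + C1*exp(2*x) + C2*x*exp(2*x)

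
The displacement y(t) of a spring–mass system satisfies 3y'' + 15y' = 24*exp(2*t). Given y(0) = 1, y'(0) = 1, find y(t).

Divide through by 3: y'' + 5y' = 8*exp(2*t).
Characteristic equation r² + 5r = 0 factors as (r + 5)r = 0, so r = -5, 0.
Hence y_h = C1*exp(-5*t) + C2.
Try y_p = A*exp(2*t). Substituting into the equation and dividing by exp(2*t) gives A = 4/7, so y_p = 4*exp(2*t)/7.
General solution: y = C2 + 4*exp(2*t)/7 + C1*exp(-5*t).
Apply the initial conditions: y(0) = 4/7 + C1 + C2 = 1 and y'(0) = 8/7 - 5*C1 = 1. Solving gives C1 = 1/35, C2 = 2/5.

y = 2/5 + exp(-5*t)/35 + 4*exp(2*t)/7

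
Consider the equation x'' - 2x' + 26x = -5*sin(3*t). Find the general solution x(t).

Characteristic equation r² - 2r + 26 = 0 has discriminant (-2)² - 4·(26) = -100 < 0, so r = 1 ± 5i.
Hence x_h = C1*cos(5*t)*exp(t) + C2*exp(t)*sin(5*t).
Try x_p = A*cos(3*t) + B*sin(3*t). Substituting and equating the coefficients of cos(3t) and sin(3t) gives A = -6/65, B = -17/65, so x_p = -17*sin(3*t)/65 - 6*cos(3*t)/65.

x = -17*sin(3*t)/65 - 6*cos(3*t)/65 + C1*cos(5*t)*exp(t) + C2*exp(t)*sin(5*t)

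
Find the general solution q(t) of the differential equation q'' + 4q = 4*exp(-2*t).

Characteristic equation r² + 4 = 0 has discriminant (0)² - 4·(4) = -16 < 0, so r = ± 2i.
Hence q_h = C1*cos(2*t) + C2*sin(2*t).
Try q_p = A*exp(-2*t). Substituting into the equation and dividing by exp(-2*t) gives A = 1/2, so q_p = exp(-2*t)/2.

q = exp(-2*t)/2 + C1*cos(2*t) + C2*sin(2*t)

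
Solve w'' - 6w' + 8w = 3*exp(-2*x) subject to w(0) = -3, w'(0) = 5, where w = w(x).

w = -71*exp(2*x)/8 + exp(-2*x)/8 + 23*exp(4*x)/4

Characteristic equation r² - 6r + 8 = 0 factors as (r - 4)(r - 2) = 0, so r = 4, 2.
Hence w_h = C1*exp(4*x) + C2*exp(2*x).
Try w_p = A*exp(-2*x). Substituting into the equation and dividing by exp(-2*x) gives A = 1/8, so w_p = exp(-2*x)/8.
General solution: w = exp(-2*x)/8 + C1*exp(4*x) + C2*exp(2*x).
Apply the initial conditions: w(0) = 1/8 + C1 + C2 = -3 and w'(0) = -1/4 + 2*C2 + 4*C1 = 5. Solving gives C1 = 23/4, C2 = -71/8.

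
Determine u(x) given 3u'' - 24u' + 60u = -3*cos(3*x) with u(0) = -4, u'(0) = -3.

Divide through by 3: u'' - 8u' + 20u = -cos(3*x).
Characteristic equation r² - 8r + 20 = 0 has discriminant (-8)² - 4·(20) = -16 < 0, so r = 4 ± 2i.
Hence u_h = C1*cos(2*x)*exp(4*x) + C2*exp(4*x)*sin(2*x).
Try u_p = A*cos(3*x) + B*sin(3*x). Substituting and equating the coefficients of cos(3x) and sin(3x) gives A = -11/697, B = 24/697, so u_p = -11*cos(3*x)/697 + 24*sin(3*x)/697.
General solution: u = -11*cos(3*x)/697 + 24*sin(3*x)/697 + C1*cos(2*x)*exp(4*x) + C2*exp(4*x)*sin(2*x).
Apply the initial conditions: u(0) = -11/697 + C1 = -4 and u'(0) = 72/697 + 2*C2 + 4*C1 = -3. Solving gives C1 = -2777/697, C2 = 8945/1394.

u = -11*cos(3*x)/697 + 24*sin(3*x)/697 - 2777*cos(2*x)*exp(4*x)/697 + 8945*exp(4*x)*sin(2*x)/1394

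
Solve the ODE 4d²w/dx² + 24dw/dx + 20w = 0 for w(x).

w = C1*exp(-5*x) + C2*exp(-x)

Divide through by 4: w'' + 6w' + 5w = 0.
Characteristic equation r² + 6r + 5 = 0 factors as (r + 5)(r + 1) = 0, so r = -5, -1.
Hence w_h = C1*exp(-5*x) + C2*exp(-x).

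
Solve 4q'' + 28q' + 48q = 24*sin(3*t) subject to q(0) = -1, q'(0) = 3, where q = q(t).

q = -18*exp(-4*t)/25 - 7*cos(3*t)/25 + sin(3*t)/25

Divide through by 4: q'' + 7q' + 12q = 6*sin(3*t).
Characteristic equation r² + 7r + 12 = 0 factors as (r + 4)(r + 3) = 0, so r = -4, -3.
Hence q_h = C1*exp(-4*t) + C2*exp(-3*t).
Try q_p = A*cos(3*t) + B*sin(3*t). Substituting and equating the coefficients of cos(3t) and sin(3t) gives A = -7/25, B = 1/25, so q_p = -7*cos(3*t)/25 + sin(3*t)/25.
General solution: q = -7*cos(3*t)/25 + sin(3*t)/25 + C1*exp(-4*t) + C2*exp(-3*t).
Apply the initial conditions: q(0) = -7/25 + C1 + C2 = -1 and q'(0) = 3/25 - 4*C1 - 3*C2 = 3. Solving gives C1 = -18/25, C2 = 0.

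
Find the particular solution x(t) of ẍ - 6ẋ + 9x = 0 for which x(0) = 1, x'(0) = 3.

x = exp(3*t)

Characteristic equation r² - 6r + 9 = 0 has discriminant (-6)² - 4·(9) = 0, so r = 3 is a repeated root.
Hence x_h = (C1 + C2*t)*exp(3*t).
Apply the initial conditions: x(0) = C1 = 1 and x'(0) = C2 + 3*C1 = 3. Solving gives C1 = 1, C2 = 0.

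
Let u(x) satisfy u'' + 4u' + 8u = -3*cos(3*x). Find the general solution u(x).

Characteristic equation r² + 4r + 8 = 0 has discriminant (4)² - 4·(8) = -16 < 0, so r = -2 ± 2i.
Hence u_h = C1*cos(2*x)*exp(-2*x) + C2*exp(-2*x)*sin(2*x).
Try u_p = A*cos(3*x) + B*sin(3*x). Substituting and equating the coefficients of cos(3x) and sin(3x) gives A = 3/145, B = -36/145, so u_p = -36*sin(3*x)/145 + 3*cos(3*x)/145.

u = -36*sin(3*x)/145 + 3*cos(3*x)/145 + C1*cos(2*x)*exp(-2*x) + C2*exp(-2*x)*sin(2*x)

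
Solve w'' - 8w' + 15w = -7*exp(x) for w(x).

w = -7*exp(x)/8 + C1*exp(5*x) + C2*exp(3*x)

Characteristic equation r² - 8r + 15 = 0 factors as (r - 5)(r - 3) = 0, so r = 5, 3.
Hence w_h = C1*exp(5*x) + C2*exp(3*x).
Try w_p = A*exp(x). Substituting into the equation and dividing by exp(x) gives A = -7/8, so w_p = -7*exp(x)/8.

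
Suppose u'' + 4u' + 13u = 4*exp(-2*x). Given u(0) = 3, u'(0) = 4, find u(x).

Characteristic equation r² + 4r + 13 = 0 has discriminant (4)² - 4·(13) = -36 < 0, so r = -2 ± 3i.
Hence u_h = C1*cos(3*x)*exp(-2*x) + C2*exp(-2*x)*sin(3*x).
Try u_p = A*exp(-2*x). Substituting into the equation and dividing by exp(-2*x) gives A = 4/9, so u_p = 4*exp(-2*x)/9.
General solution: u = 4*exp(-2*x)/9 + C1*cos(3*x)*exp(-2*x) + C2*exp(-2*x)*sin(3*x).
Apply the initial conditions: u(0) = 4/9 + C1 = 3 and u'(0) = -8/9 - 2*C1 + 3*C2 = 4. Solving gives C1 = 23/9, C2 = 10/3.

u = 4*exp(-2*x)/9 + 10*exp(-2*x)*sin(3*x)/3 + 23*cos(3*x)*exp(-2*x)/9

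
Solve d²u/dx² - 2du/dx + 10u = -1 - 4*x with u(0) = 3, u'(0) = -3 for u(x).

Characteristic equation r² - 2r + 10 = 0 has discriminant (-2)² - 4·(10) = -36 < 0, so r = 1 ± 3i.
Hence u_h = C1*cos(3*x)*exp(x) + C2*exp(x)*sin(3*x).
For the particular solution try u_p = A0 + A1*x. Substituting and matching coefficients of each power of x gives A0 = -9/50, A1 = -2/5, so u_p = -9/50 - 2*x/5.
General solution: u = -9/50 - 2*x/5 + C1*cos(3*x)*exp(x) + C2*exp(x)*sin(3*x).
Apply the initial conditions: u(0) = -9/50 + C1 = 3 and u'(0) = -2/5 + C1 + 3*C2 = -3. Solving gives C1 = 159/50, C2 = -289/150.

u = -9/50 - 2*x/5 - 289*exp(x)*sin(3*x)/150 + 159*cos(3*x)*exp(x)/50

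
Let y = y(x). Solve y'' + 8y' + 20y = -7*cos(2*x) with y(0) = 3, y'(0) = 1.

y = -7*cos(2*x)/32 - 7*sin(2*x)/32 + 103*cos(2*x)*exp(-4*x)/32 + 229*exp(-4*x)*sin(2*x)/32

Characteristic equation r² + 8r + 20 = 0 has discriminant (8)² - 4·(20) = -16 < 0, so r = -4 ± 2i.
Hence y_h = C1*cos(2*x)*exp(-4*x) + C2*exp(-4*x)*sin(2*x).
Try y_p = A*cos(2*x) + B*sin(2*x). Substituting and equating the coefficients of cos(2x) and sin(2x) gives A = -7/32, B = -7/32, so y_p = -7*cos(2*x)/32 - 7*sin(2*x)/32.
General solution: y = -7*cos(2*x)/32 - 7*sin(2*x)/32 + C1*cos(2*x)*exp(-4*x) + C2*exp(-4*x)*sin(2*x).
Apply the initial conditions: y(0) = -7/32 + C1 = 3 and y'(0) = -7/16 - 4*C1 + 2*C2 = 1. Solving gives C1 = 103/32, C2 = 229/32.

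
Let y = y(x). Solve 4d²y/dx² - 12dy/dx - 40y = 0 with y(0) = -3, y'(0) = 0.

y = -15*exp(-2*x)/7 - 6*exp(5*x)/7

Divide through by 4: y'' - 3y' - 10y = 0.
Characteristic equation r² - 3r - 10 = 0 factors as (r + 2)(r - 5) = 0, so r = -2, 5.
Hence y_h = C1*exp(-2*x) + C2*exp(5*x).
Apply the initial conditions: y(0) = C1 + C2 = -3 and y'(0) = -2*C1 + 5*C2 = 0. Solving gives C1 = -15/7, C2 = -6/7.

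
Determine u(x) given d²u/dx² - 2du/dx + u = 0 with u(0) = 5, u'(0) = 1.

u = 5*exp(x) - 4*x*exp(x)

Characteristic equation r² - 2r + 1 = 0 has discriminant (-2)² - 4·(1) = 0, so r = 1 is a repeated root.
Hence u_h = (C1 + C2*x)*exp(x).
Apply the initial conditions: u(0) = C1 = 5 and u'(0) = C1 + C2 = 1. Solving gives C1 = 5, C2 = -4.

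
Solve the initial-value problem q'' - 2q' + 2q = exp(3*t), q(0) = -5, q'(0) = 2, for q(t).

Characteristic equation r² - 2r + 2 = 0 has discriminant (-2)² - 4·(2) = -4 < 0, so r = 1 ± i.
Hence q_h = C1*cos(t)*exp(t) + C2*exp(t)*sin(t).
Try q_p = A*exp(3*t). Substituting into the equation and dividing by exp(3*t) gives A = 1/5, so q_p = exp(3*t)/5.
General solution: q = exp(3*t)/5 + C1*cos(t)*exp(t) + C2*exp(t)*sin(t).
Apply the initial conditions: q(0) = 1/5 + C1 = -5 and q'(0) = 3/5 + C1 + C2 = 2. Solving gives C1 = -26/5, C2 = 33/5.

q = exp(3*t)/5 - 26*cos(t)*exp(t)/5 + 33*exp(t)*sin(t)/5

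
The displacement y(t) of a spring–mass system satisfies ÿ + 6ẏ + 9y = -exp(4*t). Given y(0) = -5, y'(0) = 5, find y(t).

Characteristic equation r² + 6r + 9 = 0 has discriminant (6)² - 4·(9) = 0, so r = -3 is a repeated root.
Hence y_h = (C1 + C2*t)*exp(-3*t).
Try y_p = A*exp(4*t). Substituting into the equation and dividing by exp(4*t) gives A = -1/49, so y_p = -exp(4*t)/49.
General solution: y = -exp(4*t)/49 + C1*exp(-3*t) + C2*t*exp(-3*t).
Apply the initial conditions: y(0) = -1/49 + C1 = -5 and y'(0) = -4/49 + C2 - 3*C1 = 5. Solving gives C1 = -244/49, C2 = -69/7.

y = -244*exp(-3*t)/49 - exp(4*t)/49 - 69*t*exp(-3*t)/7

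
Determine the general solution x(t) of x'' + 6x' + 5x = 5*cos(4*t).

Characteristic equation r² + 6r + 5 = 0 factors as (r + 5)(r + 1) = 0, so r = -5, -1.
Hence x_h = C1*exp(-5*t) + C2*exp(-t).
Try x_p = A*cos(4*t) + B*sin(4*t). Substituting and equating the coefficients of cos(4t) and sin(4t) gives A = -55/697, B = 120/697, so x_p = -55*cos(4*t)/697 + 120*sin(4*t)/697.

x = -55*cos(4*t)/697 + 120*sin(4*t)/697 + C1*exp(-5*t) + C2*exp(-t)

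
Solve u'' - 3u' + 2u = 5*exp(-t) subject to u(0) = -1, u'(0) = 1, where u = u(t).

Characteristic equation r² - 3r + 2 = 0 factors as (r - 1)(r - 2) = 0, so r = 1, 2.
Hence u_h = C1*exp(t) + C2*exp(2*t).
Try u_p = A*exp(-t). Substituting into the equation and dividing by exp(-t) gives A = 5/6, so u_p = 5*exp(-t)/6.
General solution: u = 5*exp(-t)/6 + C1*exp(t) + C2*exp(2*t).
Apply the initial conditions: u(0) = 5/6 + C1 + C2 = -1 and u'(0) = -5/6 + C1 + 2*C2 = 1. Solving gives C1 = -11/2, C2 = 11/3.

u = -11*exp(t)/2 + 5*exp(-t)/6 + 11*exp(2*t)/3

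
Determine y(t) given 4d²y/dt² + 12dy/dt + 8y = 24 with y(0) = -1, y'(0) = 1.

y = 3 - 7*exp(-t) + 3*exp(-2*t)

Divide through by 4: y'' + 3y' + 2y = 6.
Characteristic equation r² + 3r + 2 = 0 factors as (r + 1)(r + 2) = 0, so r = -1, -2.
Hence y_h = C1*exp(-t) + C2*exp(-2*t).
For the particular solution try y_p = A0. Substituting and matching coefficients of each power of t gives A0 = 3, so y_p = 3.
General solution: y = 3 + C1*exp(-t) + C2*exp(-2*t).
Apply the initial conditions: y(0) = 3 + C1 + C2 = -1 and y'(0) = -C1 - 2*C2 = 1. Solving gives C1 = -7, C2 = 3.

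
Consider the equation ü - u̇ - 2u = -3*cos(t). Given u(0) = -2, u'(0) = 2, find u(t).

Characteristic equation r² - r - 2 = 0 factors as (r + 1)(r - 2) = 0, so r = -1, 2.
Hence u_h = C1*exp(-t) + C2*exp(2*t).
Try u_p = A*cos(t) + B*sin(t). Substituting and equating the coefficients of cos(t) and sin(t) gives A = 9/10, B = 3/10, so u_p = 3*sin(t)/10 + 9*cos(t)/10.
General solution: u = 3*sin(t)/10 + 9*cos(t)/10 + C1*exp(-t) + C2*exp(2*t).
Apply the initial conditions: u(0) = 9/10 + C1 + C2 = -2 and u'(0) = 3/10 - C1 + 2*C2 = 2. Solving gives C1 = -5/2, C2 = -2/5.

u = -5*exp(-t)/2 - 2*exp(2*t)/5 + 3*sin(t)/10 + 9*cos(t)/10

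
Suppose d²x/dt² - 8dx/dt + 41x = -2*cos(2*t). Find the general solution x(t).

x = -74*cos(2*t)/1625 + 32*sin(2*t)/1625 + C1*cos(5*t)*exp(4*t) + C2*exp(4*t)*sin(5*t)

Characteristic equation r² - 8r + 41 = 0 has discriminant (-8)² - 4·(41) = -100 < 0, so r = 4 ± 5i.
Hence x_h = C1*cos(5*t)*exp(4*t) + C2*exp(4*t)*sin(5*t).
Try x_p = A*cos(2*t) + B*sin(2*t). Substituting and equating the coefficients of cos(2t) and sin(2t) gives A = -74/1625, B = 32/1625, so x_p = -74*cos(2*t)/1625 + 32*sin(2*t)/1625.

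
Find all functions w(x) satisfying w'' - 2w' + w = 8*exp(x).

w = C1*exp(x) + 4*x**2*exp(x) + C2*x*exp(x)

Characteristic equation r² - 2r + 1 = 0 has discriminant (-2)² - 4·(1) = 0, so r = 1 is a repeated root.
Hence w_h = (C1 + C2*x)*exp(x).
Since exp(x) solves the homogeneous equation (r = 1 is a root of multiplicity 2), multiply the trial by x^2. Try w_p = A*x^2*exp(x). Substituting into the equation and dividing by exp(x) gives A = 4, so w_p = 4*x^2*exp(x).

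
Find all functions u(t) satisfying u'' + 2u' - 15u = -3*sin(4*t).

u = 24*cos(4*t)/1025 + 93*sin(4*t)/1025 + C1*exp(-5*t) + C2*exp(3*t)

Characteristic equation r² + 2r - 15 = 0 factors as (r + 5)(r - 3) = 0, so r = -5, 3.
Hence u_h = C1*exp(-5*t) + C2*exp(3*t).
Try u_p = A*cos(4*t) + B*sin(4*t). Substituting and equating the coefficients of cos(4t) and sin(4t) gives A = 24/1025, B = 93/1025, so u_p = 24*cos(4*t)/1025 + 93*sin(4*t)/1025.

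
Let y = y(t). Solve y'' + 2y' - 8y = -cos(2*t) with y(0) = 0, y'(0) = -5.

y = -7*exp(2*t)/8 - sin(2*t)/40 + 3*cos(2*t)/40 + 4*exp(-4*t)/5

Characteristic equation r² + 2r - 8 = 0 factors as (r - 2)(r + 4) = 0, so r = 2, -4.
Hence y_h = C1*exp(2*t) + C2*exp(-4*t).
Try y_p = A*cos(2*t) + B*sin(2*t). Substituting and equating the coefficients of cos(2t) and sin(2t) gives A = 3/40, B = -1/40, so y_p = -sin(2*t)/40 + 3*cos(2*t)/40.
General solution: y = -sin(2*t)/40 + 3*cos(2*t)/40 + C1*exp(2*t) + C2*exp(-4*t).
Apply the initial conditions: y(0) = 3/40 + C1 + C2 = 0 and y'(0) = -1/20 - 4*C2 + 2*C1 = -5. Solving gives C1 = -7/8, C2 = 4/5.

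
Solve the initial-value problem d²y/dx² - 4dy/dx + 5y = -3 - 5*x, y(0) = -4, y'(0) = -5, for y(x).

y = -7/5 - x - 13*cos(x)*exp(2*x)/5 + 6*exp(2*x)*sin(x)/5

Characteristic equation r² - 4r + 5 = 0 has discriminant (-4)² - 4·(5) = -4 < 0, so r = 2 ± i.
Hence y_h = C1*cos(x)*exp(2*x) + C2*exp(2*x)*sin(x).
For the particular solution try y_p = A0 + A1*x. Substituting and matching coefficients of each power of x gives A0 = -7/5, A1 = -1, so y_p = -7/5 - x.
General solution: y = -7/5 - x + C1*cos(x)*exp(2*x) + C2*exp(2*x)*sin(x).
Apply the initial conditions: y(0) = -7/5 + C1 = -4 and y'(0) = -1 + C2 + 2*C1 = -5. Solving gives C1 = -13/5, C2 = 6/5.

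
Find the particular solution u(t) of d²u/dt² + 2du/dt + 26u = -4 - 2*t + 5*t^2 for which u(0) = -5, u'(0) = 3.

Characteristic equation r² + 2r + 26 = 0 has discriminant (2)² - 4·(26) = -100 < 0, so r = -1 ± 5i.
Hence u_h = C1*cos(5*t)*exp(-t) + C2*exp(-t)*sin(5*t).
For the particular solution try u_p = A0 + A1*t + A2*t^2. Substituting and matching coefficients of each power of t gives A0 = -705/4394, A1 = -18/169, A2 = 5/26, so u_p = -705/4394 - 18*t/169 + 5*t^2/26.
General solution: u = -705/4394 - 18*t/169 + 5*t^2/26 + C1*cos(5*t)*exp(-t) + C2*exp(-t)*sin(5*t).
Apply the initial conditions: u(0) = -705/4394 + C1 = -5 and u'(0) = -18/169 - C1 + 5*C2 = 3. Solving gives C1 = -21265/4394, C2 = -1523/4394.

u = -705/4394 - 18*t/169 + 5*t**2/26 - 21265*cos(5*t)*exp(-t)/4394 - 1523*exp(-t)*sin(5*t)/4394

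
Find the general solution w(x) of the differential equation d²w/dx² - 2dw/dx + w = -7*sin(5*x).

Characteristic equation r² - 2r + 1 = 0 has discriminant (-2)² - 4·(1) = 0, so r = 1 is a repeated root.
Hence w_h = (C1 + C2*x)*exp(x).
Try w_p = A*cos(5*x) + B*sin(5*x). Substituting and equating the coefficients of cos(5x) and sin(5x) gives A = -35/338, B = 42/169, so w_p = -35*cos(5*x)/338 + 42*sin(5*x)/169.

w = -35*cos(5*x)/338 + 42*sin(5*x)/169 + C1*exp(x) + C2*x*exp(x)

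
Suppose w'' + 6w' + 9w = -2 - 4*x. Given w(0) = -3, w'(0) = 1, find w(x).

Characteristic equation r² + 6r + 9 = 0 has discriminant (6)² - 4·(9) = 0, so r = -3 is a repeated root.
Hence w_h = (C1 + C2*x)*exp(-3*x).
For the particular solution try w_p = A0 + A1*x. Substituting and matching coefficients of each power of x gives A0 = 2/27, A1 = -4/9, so w_p = 2/27 - 4*x/9.
General solution: w = 2/27 - 4*x/9 + C1*exp(-3*x) + C2*x*exp(-3*x).
Apply the initial conditions: w(0) = 2/27 + C1 = -3 and w'(0) = -4/9 + C2 - 3*C1 = 1. Solving gives C1 = -83/27, C2 = -70/9.

w = 2/27 - 83*exp(-3*x)/27 - 4*x/9 - 70*x*exp(-3*x)/9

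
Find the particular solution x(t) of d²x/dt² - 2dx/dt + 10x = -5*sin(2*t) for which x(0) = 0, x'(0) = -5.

Characteristic equation r² - 2r + 10 = 0 has discriminant (-2)² - 4·(10) = -36 < 0, so r = 1 ± 3i.
Hence x_h = C1*cos(3*t)*exp(t) + C2*exp(t)*sin(3*t).
Try x_p = A*cos(2*t) + B*sin(2*t). Substituting and equating the coefficients of cos(2t) and sin(2t) gives A = -5/13, B = -15/26, so x_p = -15*sin(2*t)/26 - 5*cos(2*t)/13.
General solution: x = -15*sin(2*t)/26 - 5*cos(2*t)/13 + C1*cos(3*t)*exp(t) + C2*exp(t)*sin(3*t).
Apply the initial conditions: x(0) = -5/13 + C1 = 0 and x'(0) = -15/13 + C1 + 3*C2 = -5. Solving gives C1 = 5/13, C2 = -55/39.

x = -15*sin(2*t)/26 - 5*cos(2*t)/13 - 55*exp(t)*sin(3*t)/39 + 5*cos(3*t)*exp(t)/13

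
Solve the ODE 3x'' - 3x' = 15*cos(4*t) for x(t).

Divide through by 3: x'' - x' = 5*cos(4*t).
Characteristic equation r² - r = 0 factors as (r - 1)r = 0, so r = 1, 0.
Hence x_h = C1*exp(t) + C2.
Try x_p = A*cos(4*t) + B*sin(4*t). Substituting and equating the coefficients of cos(4t) and sin(4t) gives A = -5/17, B = -5/68, so x_p = -5*cos(4*t)/17 - 5*sin(4*t)/68.

x = C2 - 5*cos(4*t)/17 - 5*sin(4*t)/68 + C1*exp(t)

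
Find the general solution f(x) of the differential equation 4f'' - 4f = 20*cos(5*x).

Divide through by 4: f'' - f = 5*cos(5*x).
Characteristic equation r² - 1 = 0 factors as (r - 1)(r + 1) = 0, so r = 1, -1.
Hence f_h = C1*exp(x) + C2*exp(-x).
Try f_p = A*cos(5*x) + B*sin(5*x). Substituting and equating the coefficients of cos(5x) and sin(5x) gives A = -5/26, B = 0, so f_p = -5*cos(5*x)/26.

f = -5*cos(5*x)/26 + C1*exp(x) + C2*exp(-x)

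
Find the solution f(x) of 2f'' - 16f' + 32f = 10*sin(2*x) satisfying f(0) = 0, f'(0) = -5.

f = -exp(4*x)/5 + cos(2*x)/5 + 3*sin(2*x)/20 - 9*x*exp(4*x)/2

Divide through by 2: f'' - 8f' + 16f = 5*sin(2*x).
Characteristic equation r² - 8r + 16 = 0 has discriminant (-8)² - 4·(16) = 0, so r = 4 is a repeated root.
Hence f_h = (C1 + C2*x)*exp(4*x).
Try f_p = A*cos(2*x) + B*sin(2*x). Substituting and equating the coefficients of cos(2x) and sin(2x) gives A = 1/5, B = 3/20, so f_p = cos(2*x)/5 + 3*sin(2*x)/20.
General solution: f = cos(2*x)/5 + 3*sin(2*x)/20 + C1*exp(4*x) + C2*x*exp(4*x).
Apply the initial conditions: f(0) = 1/5 + C1 = 0 and f'(0) = 3/10 + C2 + 4*C1 = -5. Solving gives C1 = -1/5, C2 = -9/2.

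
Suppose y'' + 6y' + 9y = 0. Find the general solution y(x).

y = C1*exp(-3*x) + C2*x*exp(-3*x)

Characteristic equation r² + 6r + 9 = 0 has discriminant (6)² - 4·(9) = 0, so r = -3 is a repeated root.
Hence y_h = (C1 + C2*x)*exp(-3*x).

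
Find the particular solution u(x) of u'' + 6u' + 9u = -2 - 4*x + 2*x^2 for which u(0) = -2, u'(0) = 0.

u = 2/9 - 20*exp(-3*x)/9 - 20*x/27 + 2*x**2/9 - 160*x*exp(-3*x)/27

Characteristic equation r² + 6r + 9 = 0 has discriminant (6)² - 4·(9) = 0, so r = -3 is a repeated root.
Hence u_h = (C1 + C2*x)*exp(-3*x).
For the particular solution try u_p = A0 + A1*x + A2*x^2. Substituting and matching coefficients of each power of x gives A0 = 2/9, A1 = -20/27, A2 = 2/9, so u_p = 2/9 - 20*x/27 + 2*x^2/9.
General solution: u = 2/9 - 20*x/27 + 2*x^2/9 + C1*exp(-3*x) + C2*x*exp(-3*x).
Apply the initial conditions: u(0) = 2/9 + C1 = -2 and u'(0) = -20/27 + C2 - 3*C1 = 0. Solving gives C1 = -20/9, C2 = -160/27.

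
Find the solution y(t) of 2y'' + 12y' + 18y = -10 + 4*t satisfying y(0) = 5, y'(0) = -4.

y = -19/27 + 2*t/9 + 154*exp(-3*t)/27 + 116*t*exp(-3*t)/9

Divide through by 2: y'' + 6y' + 9y = -5 + 2*t.
Characteristic equation r² + 6r + 9 = 0 has discriminant (6)² - 4·(9) = 0, so r = -3 is a repeated root.
Hence y_h = (C1 + C2*t)*exp(-3*t).
For the particular solution try y_p = A0 + A1*t. Substituting and matching coefficients of each power of t gives A0 = -19/27, A1 = 2/9, so y_p = -19/27 + 2*t/9.
General solution: y = -19/27 + 2*t/9 + C1*exp(-3*t) + C2*t*exp(-3*t).
Apply the initial conditions: y(0) = -19/27 + C1 = 5 and y'(0) = 2/9 + C2 - 3*C1 = -4. Solving gives C1 = 154/27, C2 = 116/9.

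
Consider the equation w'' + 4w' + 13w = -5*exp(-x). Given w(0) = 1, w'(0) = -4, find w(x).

w = -exp(-x)/2 - exp(-2*x)*sin(3*x)/2 + 3*cos(3*x)*exp(-2*x)/2

Characteristic equation r² + 4r + 13 = 0 has discriminant (4)² - 4·(13) = -36 < 0, so r = -2 ± 3i.
Hence w_h = C1*cos(3*x)*exp(-2*x) + C2*exp(-2*x)*sin(3*x).
Try w_p = A*exp(-x). Substituting into the equation and dividing by exp(-x) gives A = -1/2, so w_p = -exp(-x)/2.
General solution: w = -exp(-x)/2 + C1*cos(3*x)*exp(-2*x) + C2*exp(-2*x)*sin(3*x).
Apply the initial conditions: w(0) = -1/2 + C1 = 1 and w'(0) = 1/2 - 2*C1 + 3*C2 = -4. Solving gives C1 = 3/2, C2 = -1/2.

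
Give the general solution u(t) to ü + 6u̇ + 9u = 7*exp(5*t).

u = 7*exp(5*t)/64 + C1*exp(-3*t) + C2*t*exp(-3*t)

Characteristic equation r² + 6r + 9 = 0 has discriminant (6)² - 4·(9) = 0, so r = -3 is a repeated root.
Hence u_h = (C1 + C2*t)*exp(-3*t).
Try u_p = A*exp(5*t). Substituting into the equation and dividing by exp(5*t) gives A = 7/64, so u_p = 7*exp(5*t)/64.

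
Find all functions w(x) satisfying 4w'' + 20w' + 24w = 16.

w = 2/3 + C1*exp(-3*x) + C2*exp(-2*x)

Divide through by 4: w'' + 5w' + 6w = 4.
Characteristic equation r² + 5r + 6 = 0 factors as (r + 3)(r + 2) = 0, so r = -3, -2.
Hence w_h = C1*exp(-3*x) + C2*exp(-2*x).
For the particular solution try w_p = A0. Substituting and matching coefficients of each power of x gives A0 = 2/3, so w_p = 2/3.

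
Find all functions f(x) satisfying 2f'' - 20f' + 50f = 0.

Divide through by 2: f'' - 10f' + 25f = 0.
Characteristic equation r² - 10r + 25 = 0 has discriminant (-10)² - 4·(25) = 0, so r = 5 is a repeated root.
Hence f_h = (C1 + C2*x)*exp(5*x).

f = C1*exp(5*x) + C2*x*exp(5*x)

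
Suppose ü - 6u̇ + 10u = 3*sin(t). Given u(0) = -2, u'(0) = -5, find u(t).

u = 2*cos(t)/13 + 3*sin(t)/13 - 28*cos(t)*exp(3*t)/13 + 16*exp(3*t)*sin(t)/13

Characteristic equation r² - 6r + 10 = 0 has discriminant (-6)² - 4·(10) = -4 < 0, so r = 3 ± i.
Hence u_h = C1*cos(t)*exp(3*t) + C2*exp(3*t)*sin(t).
Try u_p = A*cos(t) + B*sin(t). Substituting and equating the coefficients of cos(t) and sin(t) gives A = 2/13, B = 3/13, so u_p = 2*cos(t)/13 + 3*sin(t)/13.
General solution: u = 2*cos(t)/13 + 3*sin(t)/13 + C1*cos(t)*exp(3*t) + C2*exp(3*t)*sin(t).
Apply the initial conditions: u(0) = 2/13 + C1 = -2 and u'(0) = 3/13 + C2 + 3*C1 = -5. Solving gives C1 = -28/13, C2 = 16/13.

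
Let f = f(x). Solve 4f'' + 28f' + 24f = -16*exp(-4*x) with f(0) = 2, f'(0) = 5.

f = -9*exp(-6*x)/5 + 2*exp(-4*x)/3 + 47*exp(-x)/15

Divide through by 4: f'' + 7f' + 6f = -4*exp(-4*x).
Characteristic equation r² + 7r + 6 = 0 factors as (r + 6)(r + 1) = 0, so r = -6, -1.
Hence f_h = C1*exp(-6*x) + C2*exp(-x).
Try f_p = A*exp(-4*x). Substituting into the equation and dividing by exp(-4*x) gives A = 2/3, so f_p = 2*exp(-4*x)/3.
General solution: f = 2*exp(-4*x)/3 + C1*exp(-6*x) + C2*exp(-x).
Apply the initial conditions: f(0) = 2/3 + C1 + C2 = 2 and f'(0) = -8/3 - C2 - 6*C1 = 5. Solving gives C1 = -9/5, C2 = 47/15.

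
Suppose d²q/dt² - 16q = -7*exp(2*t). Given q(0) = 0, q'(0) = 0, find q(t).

Characteristic equation r² - 16 = 0 factors as (r - 4)(r + 4) = 0, so r = 4, -4.
Hence q_h = C1*exp(4*t) + C2*exp(-4*t).
Try q_p = A*exp(2*t). Substituting into the equation and dividing by exp(2*t) gives A = 7/12, so q_p = 7*exp(2*t)/12.
General solution: q = 7*exp(2*t)/12 + C1*exp(4*t) + C2*exp(-4*t).
Apply the initial conditions: q(0) = 7/12 + C1 + C2 = 0 and q'(0) = 7/6 - 4*C2 + 4*C1 = 0. Solving gives C1 = -7/16, C2 = -7/48.

q = -7*exp(4*t)/16 - 7*exp(-4*t)/48 + 7*exp(2*t)/12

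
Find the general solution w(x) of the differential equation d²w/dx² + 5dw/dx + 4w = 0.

Characteristic equation r² + 5r + 4 = 0 factors as (r + 1)(r + 4) = 0, so r = -1, -4.
Hence w_h = C1*exp(-x) + C2*exp(-4*x).

w = C1*exp(-x) + C2*exp(-4*x)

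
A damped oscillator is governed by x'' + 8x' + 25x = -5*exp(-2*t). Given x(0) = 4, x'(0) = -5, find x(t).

Characteristic equation r² + 8r + 25 = 0 has discriminant (8)² - 4·(25) = -36 < 0, so r = -4 ± 3i.
Hence x_h = C1*cos(3*t)*exp(-4*t) + C2*exp(-4*t)*sin(3*t).
Try x_p = A*exp(-2*t). Substituting into the equation and dividing by exp(-2*t) gives A = -5/13, so x_p = -5*exp(-2*t)/13.
General solution: x = -5*exp(-2*t)/13 + C1*cos(3*t)*exp(-4*t) + C2*exp(-4*t)*sin(3*t).
Apply the initial conditions: x(0) = -5/13 + C1 = 4 and x'(0) = 10/13 - 4*C1 + 3*C2 = -5. Solving gives C1 = 57/13, C2 = 51/13.

x = -5*exp(-2*t)/13 + 51*exp(-4*t)*sin(3*t)/13 + 57*cos(3*t)*exp(-4*t)/13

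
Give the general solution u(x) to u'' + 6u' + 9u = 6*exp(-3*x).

Characteristic equation r² + 6r + 9 = 0 has discriminant (6)² - 4·(9) = 0, so r = -3 is a repeated root.
Hence u_h = (C1 + C2*x)*exp(-3*x).
Since exp(-3*x) solves the homogeneous equation (r = -3 is a root of multiplicity 2), multiply the trial by x^2. Try u_p = A*x^2*exp(-3*x). Substituting into the equation and dividing by exp(-3*x) gives A = 3, so u_p = 3*x^2*exp(-3*x).

u = C1*exp(-3*x) + 3*x**2*exp(-3*x) + C2*x*exp(-3*x)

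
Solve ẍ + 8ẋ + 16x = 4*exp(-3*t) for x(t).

Characteristic equation r² + 8r + 16 = 0 has discriminant (8)² - 4·(16) = 0, so r = -4 is a repeated root.
Hence x_h = (C1 + C2*t)*exp(-4*t).
Try x_p = A*exp(-3*t). Substituting into the equation and dividing by exp(-3*t) gives A = 4, so x_p = 4*exp(-3*t).

x = 4*exp(-3*t) + C1*exp(-4*t) + C2*t*exp(-4*t)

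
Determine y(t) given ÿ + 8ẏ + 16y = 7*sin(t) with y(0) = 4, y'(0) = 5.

Characteristic equation r² + 8r + 16 = 0 has discriminant (8)² - 4·(16) = 0, so r = -4 is a repeated root.
Hence y_h = (C1 + C2*t)*exp(-4*t).
Try y_p = A*cos(t) + B*sin(t). Substituting and equating the coefficients of cos(t) and sin(t) gives A = -56/289, B = 105/289, so y_p = -56*cos(t)/289 + 105*sin(t)/289.
General solution: y = -56*cos(t)/289 + 105*sin(t)/289 + C1*exp(-4*t) + C2*t*exp(-4*t).
Apply the initial conditions: y(0) = -56/289 + C1 = 4 and y'(0) = 105/289 + C2 - 4*C1 = 5. Solving gives C1 = 1212/289, C2 = 364/17.

y = -56*cos(t)/289 + 105*sin(t)/289 + 1212*exp(-4*t)/289 + 364*t*exp(-4*t)/17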